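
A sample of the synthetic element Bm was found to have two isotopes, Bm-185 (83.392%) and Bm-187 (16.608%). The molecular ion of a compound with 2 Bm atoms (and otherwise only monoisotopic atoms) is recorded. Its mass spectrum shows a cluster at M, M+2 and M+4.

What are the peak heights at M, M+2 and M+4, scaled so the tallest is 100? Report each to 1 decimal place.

100.0 : 39.8 : 4.0

The 2 Bm atoms are independent, so intensities follow the terms of (0.83392 + 0.16608)^2.
P(M) = 0.83392^2 = 0.695423
P(M+2) = 2 × 0.83392^1 × 0.16608^1 = 0.276995
P(M+4) = 0.16608^2 = 0.027583
The M peak is largest (0.695423); scaling to 100 gives 100.0 : 39.8 : 4.0.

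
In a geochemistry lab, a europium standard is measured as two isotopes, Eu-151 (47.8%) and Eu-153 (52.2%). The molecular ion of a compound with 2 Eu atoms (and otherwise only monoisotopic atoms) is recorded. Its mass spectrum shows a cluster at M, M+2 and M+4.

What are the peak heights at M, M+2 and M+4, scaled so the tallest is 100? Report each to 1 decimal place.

Each Eu atom is independently Eu-151 (p = 0.478) or Eu-153 (q = 0.522); the cluster is the binomial expansion (p + q)^2.
P(M) = 0.478^2 = 0.228484
P(M+2) = 2 × 0.478^1 × 0.522^1 = 0.499032
P(M+4) = 0.522^2 = 0.272484
The M+2 peak is largest (0.499032); scaling to 100 gives 45.8 : 100.0 : 54.6.

45.8 : 100.0 : 54.6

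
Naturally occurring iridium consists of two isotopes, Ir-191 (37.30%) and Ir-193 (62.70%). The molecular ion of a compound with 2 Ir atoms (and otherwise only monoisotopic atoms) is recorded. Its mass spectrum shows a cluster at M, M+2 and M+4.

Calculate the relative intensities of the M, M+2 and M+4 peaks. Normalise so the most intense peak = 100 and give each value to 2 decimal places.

29.74 : 100.00 : 84.05

Expanding (0.3730 + 0.6270)^2:
P(M) = 0.3730^2 = 0.139129
P(M+2) = 2 × 0.3730^1 × 0.6270^1 = 0.467742
P(M+4) = 0.6270^2 = 0.393129
The M+2 peak is largest (0.467742); scaling to 100 gives 29.74 : 100.00 : 84.05.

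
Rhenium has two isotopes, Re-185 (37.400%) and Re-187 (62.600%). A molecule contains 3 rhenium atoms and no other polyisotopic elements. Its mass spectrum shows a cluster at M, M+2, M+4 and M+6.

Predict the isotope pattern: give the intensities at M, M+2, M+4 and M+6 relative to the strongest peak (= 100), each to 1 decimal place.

Expanding (0.37400 + 0.62600)^3:
P(M) = 0.37400^3 = 0.052314
P(M+2) = 3 × 0.37400^2 × 0.62600^1 = 0.262687
P(M+4) = 3 × 0.37400^1 × 0.62600^2 = 0.439685
P(M+6) = 0.62600^3 = 0.245314
The M+4 peak is largest (0.439685); scaling to 100 gives 11.9 : 59.7 : 100.0 : 55.8.

11.9 : 59.7 : 100.0 : 55.8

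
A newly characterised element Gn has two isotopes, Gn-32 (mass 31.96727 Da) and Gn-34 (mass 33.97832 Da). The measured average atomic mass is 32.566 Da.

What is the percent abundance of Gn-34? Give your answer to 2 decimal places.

29.77%

Let x be the fractional abundance of Gn-32; then Gn-34 has abundance 1 − x.
31.96727·x + 33.97832·(1 − x) = 32.566
(31.96727 − 33.97832)·x = 32.566 − 33.97832
x = -1.41232 / -2.01105 = 0.70228 → 70.23% Gn-32, 29.77% Gn-34.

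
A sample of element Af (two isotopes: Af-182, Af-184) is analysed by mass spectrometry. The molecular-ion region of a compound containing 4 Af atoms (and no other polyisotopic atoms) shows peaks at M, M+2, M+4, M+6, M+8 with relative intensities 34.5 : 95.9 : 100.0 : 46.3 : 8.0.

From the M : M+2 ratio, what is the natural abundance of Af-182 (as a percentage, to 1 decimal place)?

59.0%

Let p = fractional abundance of Af-182. I(M+2)/I(M) = [C(4,1)·p^3·(1−p)] / p^4 = 4·(1−p)/p = 95.9/34.5 = 2.7797
(1−p)/p = 2.7797/4 = 0.6949  ⇒  p = 1/(1 + 0.6949) = 0.5900
Af-182: 59.0%, Af-184: 41.0%.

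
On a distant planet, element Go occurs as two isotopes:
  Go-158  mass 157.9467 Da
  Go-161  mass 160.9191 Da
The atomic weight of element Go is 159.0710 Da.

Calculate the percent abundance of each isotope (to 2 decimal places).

With x = fraction of Go-158 (so Go-161 is 1 − x):
157.9467·x + 160.9191·(1 − x) = 159.0710
(157.9467 − 160.9191)·x = 159.0710 − 160.9191
x = -1.8481 / -2.9724 = 0.62175 → 62.18% Go-158, 37.82% Go-161.

Go-158: 62.18%, Go-161: 37.82%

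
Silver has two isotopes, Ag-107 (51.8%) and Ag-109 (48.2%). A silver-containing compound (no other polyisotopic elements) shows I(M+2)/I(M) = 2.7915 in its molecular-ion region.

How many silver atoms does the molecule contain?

3

With n Ag atoms, P(M+2)/P(M) = C(n,1)·p^(n−1)q / p^n = n·q/p = n · 0.482/0.518.
n = 2.7915 × 0.518/0.482 = 3.00 ≈ 3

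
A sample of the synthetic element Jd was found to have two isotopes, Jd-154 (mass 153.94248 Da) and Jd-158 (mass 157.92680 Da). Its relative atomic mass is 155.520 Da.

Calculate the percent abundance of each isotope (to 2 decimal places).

Jd-154: 60.41%, Jd-158: 39.59%

Let x be the fractional abundance of Jd-154; then Jd-158 has abundance 1 − x.
153.94248·x + 157.92680·(1 − x) = 155.520
(153.94248 − 157.92680)·x = 155.520 − 157.92680
x = -2.40680 / -3.98432 = 0.60407 → 60.41% Jd-154, 39.59% Jd-158.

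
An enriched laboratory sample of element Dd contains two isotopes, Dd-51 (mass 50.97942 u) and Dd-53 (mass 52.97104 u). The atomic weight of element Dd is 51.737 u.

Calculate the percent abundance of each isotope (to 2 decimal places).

With x = fraction of Dd-51 (so Dd-53 is 1 − x):
50.97942·x + 52.97104·(1 − x) = 51.737
(50.97942 − 52.97104)·x = 51.737 − 52.97104
x = -1.23404 / -1.99162 = 0.61962 → 61.96% Dd-51, 38.04% Dd-53.

Dd-51: 61.96%, Dd-53: 38.04%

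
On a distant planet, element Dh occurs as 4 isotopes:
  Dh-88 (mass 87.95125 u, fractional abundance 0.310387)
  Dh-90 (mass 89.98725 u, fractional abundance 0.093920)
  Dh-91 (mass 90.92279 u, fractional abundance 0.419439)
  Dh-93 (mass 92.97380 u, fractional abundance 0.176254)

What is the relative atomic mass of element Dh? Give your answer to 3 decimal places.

90.274 u

Weight each isotope mass by its fractional abundance: 0.310387 × 87.95125 + 0.093920 × 89.98725 + 0.419439 × 90.92279 + 0.176254 × 92.97380
= 27.298925 + 8.451603 + 38.136564 + 16.387004 = 90.274096 u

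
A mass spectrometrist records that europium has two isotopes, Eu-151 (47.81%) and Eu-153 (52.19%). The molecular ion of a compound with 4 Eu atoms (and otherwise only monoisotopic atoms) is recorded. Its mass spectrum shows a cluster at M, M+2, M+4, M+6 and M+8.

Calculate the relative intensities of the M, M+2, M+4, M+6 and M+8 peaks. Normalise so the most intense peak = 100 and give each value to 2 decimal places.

Each Eu atom is independently Eu-151 (p = 0.4781) or Eu-153 (q = 0.5219); the cluster is the binomial expansion (p + q)^4.
P(M) = 0.4781^4 = 0.052249
P(M+2) = 4 × 0.4781^3 × 0.5219^1 = 0.228141
P(M+4) = 6 × 0.4781^2 × 0.5219^2 = 0.373563
P(M+6) = 4 × 0.4781^1 × 0.5219^3 = 0.271857
P(M+8) = 0.5219^4 = 0.074191
The M+4 peak is largest (0.373563); scaling to 100 gives 13.99 : 61.07 : 100.00 : 72.77 : 19.86.

13.99 : 61.07 : 100.00 : 72.77 : 19.86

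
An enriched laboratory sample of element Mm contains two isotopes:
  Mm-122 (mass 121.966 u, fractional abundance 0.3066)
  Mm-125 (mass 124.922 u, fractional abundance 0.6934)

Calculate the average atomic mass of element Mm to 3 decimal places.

124.016 u

Average mass = Σ (abundance × isotope mass) = 0.3066 × 121.966 + 0.6934 × 124.922
= 37.3948 + 86.6209 = 124.0157 u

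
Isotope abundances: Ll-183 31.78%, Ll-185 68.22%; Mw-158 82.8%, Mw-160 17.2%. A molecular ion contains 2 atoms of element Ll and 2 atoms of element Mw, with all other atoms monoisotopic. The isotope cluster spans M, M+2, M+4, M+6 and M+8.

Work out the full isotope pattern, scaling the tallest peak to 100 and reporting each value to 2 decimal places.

Element Ll pattern (n=2): 0.10099684 : 0.43360632 : 0.46539684
Element Mw pattern (n=2): 0.685584 : 0.284832 : 0.029584
Convolve the two distributions (both contribute in 2-u steps):
  M: 0.10099684×0.685584 = 0.069242
  M+2: 0.10099684×0.284832 + 0.43360632×0.685584 = 0.326041
  M+4: 0.10099684×0.029584 + 0.43360632×0.284832 + 0.46539684×0.685584 = 0.445561
  M+6: 0.43360632×0.029584 + 0.46539684×0.284832 = 0.145388
  M+8: 0.46539684×0.029584 = 0.013768
Scale to base peak (0.445561) = 100: 15.54 : 73.18 : 100.00 : 32.63 : 3.09

15.54 : 73.18 : 100.00 : 32.63 : 3.09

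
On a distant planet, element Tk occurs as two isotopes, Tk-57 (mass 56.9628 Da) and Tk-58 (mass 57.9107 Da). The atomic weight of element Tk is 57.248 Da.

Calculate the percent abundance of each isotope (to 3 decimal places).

With x = fraction of Tk-57 (so Tk-58 is 1 − x):
56.9628·x + 57.9107·(1 − x) = 57.248
(56.9628 − 57.9107)·x = 57.248 − 57.9107
x = -0.6627 / -0.9479 = 0.69912 → 69.912% Tk-57, 30.088% Tk-58.

Tk-57: 69.912%, Tk-58: 30.088%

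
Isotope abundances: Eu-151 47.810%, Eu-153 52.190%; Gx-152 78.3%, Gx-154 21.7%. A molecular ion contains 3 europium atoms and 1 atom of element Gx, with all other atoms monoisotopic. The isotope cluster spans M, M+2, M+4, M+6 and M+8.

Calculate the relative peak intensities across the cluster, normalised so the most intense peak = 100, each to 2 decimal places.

22.31 : 79.24 : 100.00 : 51.12 : 8.04

Europium pattern (n=3): 0.10928391 : 0.3578871 : 0.39067407 : 0.14215492
Element Gx pattern (n=1): 0.7830 : 0.2170
Convolve the two distributions (both contribute in 2-u steps):
  M: 0.10928391×0.7830 = 0.085569
  M+2: 0.10928391×0.2170 + 0.3578871×0.7830 = 0.303940
  M+4: 0.3578871×0.2170 + 0.39067407×0.7830 = 0.383559
  M+6: 0.39067407×0.2170 + 0.14215492×0.7830 = 0.196084
  M+8: 0.14215492×0.2170 = 0.030848
Scale to base peak (0.383559) = 100: 22.31 : 79.24 : 100.00 : 51.12 : 8.04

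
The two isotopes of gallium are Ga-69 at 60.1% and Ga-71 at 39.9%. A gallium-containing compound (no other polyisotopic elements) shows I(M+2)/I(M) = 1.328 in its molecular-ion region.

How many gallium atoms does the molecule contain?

2

For n independent Ga atoms, I(M+2)/I(M) = n · (abundance Ga-71) / (abundance Ga-69) = n · 0.399/0.601.
n = 1.328 × 0.601/0.399 = 2.00 ≈ 2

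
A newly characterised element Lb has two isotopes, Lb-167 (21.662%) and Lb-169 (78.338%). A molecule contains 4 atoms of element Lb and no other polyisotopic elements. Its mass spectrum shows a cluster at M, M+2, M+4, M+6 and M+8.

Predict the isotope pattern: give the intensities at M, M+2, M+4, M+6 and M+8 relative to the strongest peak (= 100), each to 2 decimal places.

0.53 : 7.65 : 41.48 : 100.00 : 90.41

Each Lb atom is independently Lb-167 (p = 0.21662) or Lb-169 (q = 0.78338); the cluster is the binomial expansion (p + q)^4.
P(M) = 0.21662^4 = 0.002202
P(M+2) = 4 × 0.21662^3 × 0.78338^1 = 0.031851
P(M+4) = 6 × 0.21662^2 × 0.78338^2 = 0.172780
P(M+6) = 4 × 0.21662^1 × 0.78338^3 = 0.416558
P(M+8) = 0.78338^4 = 0.376608
The M+6 peak is largest (0.416558); scaling to 100 gives 0.53 : 7.65 : 41.48 : 100.00 : 90.41.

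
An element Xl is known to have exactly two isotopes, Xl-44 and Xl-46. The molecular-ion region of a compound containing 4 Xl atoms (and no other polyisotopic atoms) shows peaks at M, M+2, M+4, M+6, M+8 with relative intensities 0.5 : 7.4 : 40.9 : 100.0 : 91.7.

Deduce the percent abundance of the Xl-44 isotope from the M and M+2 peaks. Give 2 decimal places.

21.28%

If p is the fraction of Xl that is Xl-44, then I(M+2)/I(M) = [C(4,1)·p^3·(1−p)] / p^4 = 4·(1−p)/p = 7.4/0.5 = 14.8000
(1−p)/p = 14.8000/4 = 3.7000  ⇒  p = 1/(1 + 3.7000) = 0.2128
Xl-44: 21.28%, Xl-46: 78.72%.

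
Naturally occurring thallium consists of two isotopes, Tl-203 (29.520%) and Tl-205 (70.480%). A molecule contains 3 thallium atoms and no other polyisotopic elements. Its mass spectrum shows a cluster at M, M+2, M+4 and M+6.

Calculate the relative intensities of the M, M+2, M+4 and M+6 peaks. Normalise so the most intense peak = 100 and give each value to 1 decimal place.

The 3 Tl atoms are independent, so intensities follow the terms of (0.29520 + 0.70480)^3.
P(M) = 0.29520^3 = 0.025725
P(M+2) = 3 × 0.29520^2 × 0.70480^1 = 0.184255
P(M+4) = 3 × 0.29520^1 × 0.70480^2 = 0.439916
P(M+6) = 0.70480^3 = 0.350104
The M+4 peak is largest (0.439916); scaling to 100 gives 5.8 : 41.9 : 100.0 : 79.6.

5.8 : 41.9 : 100.0 : 79.6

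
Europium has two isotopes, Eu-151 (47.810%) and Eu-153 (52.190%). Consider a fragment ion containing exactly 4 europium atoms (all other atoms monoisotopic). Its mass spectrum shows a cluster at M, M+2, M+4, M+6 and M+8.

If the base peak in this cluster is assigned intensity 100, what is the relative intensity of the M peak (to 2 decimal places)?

(0.47810 + 0.52190)^4 gives M 0.0522, M+2 0.2281, M+4 0.3736, M+6 0.2719, M+8 0.0742; the largest is M+4.
P(M+4) = C(4,2) × 0.47810^2 × 0.52190^2 = 6 × 0.22857961 × 0.27237961 = 0.373563 (base)
P(M) = C(4,0) × 0.47810^4 × 0.52190^0 = 1 × 0.05224864 × 1.0000 = 0.052249
Relative intensity = 0.052249 / 0.373563 × 100 = 13.99

13.99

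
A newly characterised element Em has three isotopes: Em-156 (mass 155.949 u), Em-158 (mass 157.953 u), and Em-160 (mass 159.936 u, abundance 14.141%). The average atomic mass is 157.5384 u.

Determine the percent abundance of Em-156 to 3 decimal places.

34.681%

Let x and y be the fractions of Em-156 and Em-158. Then x + y = 1 − 0.14141 = 0.85859 and 155.949x + 157.953y = 157.5384 − 0.14141×159.936 = 134.92185024.
Substituting: 155.949x + 157.953(0.85859 − x) = 134.92185024
(155.949 − 157.953)x = -0.69501603  ⇒  x = 0.34681, y = 0.51178
Em-156: 34.681%, Em-158: 51.178%.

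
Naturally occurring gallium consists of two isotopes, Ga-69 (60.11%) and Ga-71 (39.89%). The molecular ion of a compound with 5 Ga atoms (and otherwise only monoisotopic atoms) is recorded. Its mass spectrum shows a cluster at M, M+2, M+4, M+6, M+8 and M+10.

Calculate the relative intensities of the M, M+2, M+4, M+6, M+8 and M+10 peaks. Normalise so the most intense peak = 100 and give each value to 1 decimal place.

22.7 : 75.3 : 100.0 : 66.4 : 22.0 : 2.9

Each Ga atom is independently Ga-69 (p = 0.6011) or Ga-71 (q = 0.3989); the cluster is the binomial expansion (p + q)^5.
P(M) = 0.6011^5 = 0.078475
P(M+2) = 5 × 0.6011^4 × 0.3989^1 = 0.260388
P(M+4) = 10 × 0.6011^3 × 0.3989^2 = 0.345596
P(M+6) = 10 × 0.6011^2 × 0.3989^3 = 0.229343
P(M+8) = 5 × 0.6011^1 × 0.3989^4 = 0.076098
P(M+10) = 0.3989^5 = 0.010100
The M+4 peak is largest (0.345596); scaling to 100 gives 22.7 : 75.3 : 100.0 : 66.4 : 22.0 : 2.9.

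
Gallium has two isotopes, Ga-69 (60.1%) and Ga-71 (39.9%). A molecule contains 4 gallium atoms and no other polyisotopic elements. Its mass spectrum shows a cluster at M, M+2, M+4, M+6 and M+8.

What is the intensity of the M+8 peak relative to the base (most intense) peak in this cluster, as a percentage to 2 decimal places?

7.32%

(0.601 + 0.399)^4 gives M 0.1305, M+2 0.3465, M+4 0.3450, M+6 0.1527, M+8 0.0253; the largest is M+2.
P(M+2) = C(4,1) × 0.601^3 × 0.399^1 = 4 × 0.2170818 × 0.3990 = 0.346463 (base)
P(M+8) = C(4,4) × 0.601^0 × 0.399^4 = 1 × 1.0000 × 0.02534496 = 0.025345
Relative intensity = 0.025345 / 0.346463 × 100 = 7.32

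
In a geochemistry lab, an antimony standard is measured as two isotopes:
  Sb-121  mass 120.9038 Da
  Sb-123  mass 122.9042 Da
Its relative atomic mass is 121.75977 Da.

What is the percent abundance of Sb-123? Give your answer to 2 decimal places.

42.79%

Let x be the fractional abundance of Sb-121; then Sb-123 has abundance 1 − x.
120.9038·x + 122.9042·(1 − x) = 121.75977
(120.9038 − 122.9042)·x = 121.75977 − 122.9042
x = -1.14443 / -2.0004 = 0.57210 → 57.21% Sb-121, 42.79% Sb-123.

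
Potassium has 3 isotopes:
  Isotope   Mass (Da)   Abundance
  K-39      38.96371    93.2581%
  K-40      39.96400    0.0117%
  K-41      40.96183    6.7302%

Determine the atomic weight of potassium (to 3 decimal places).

Weight each isotope mass by its fractional abundance: 0.932581 × 38.96371 + 0.000117 × 39.96400 + 0.067302 × 40.96183
= 36.336816 + 0.004676 + 2.756813 = 39.098305 Da

39.098 Da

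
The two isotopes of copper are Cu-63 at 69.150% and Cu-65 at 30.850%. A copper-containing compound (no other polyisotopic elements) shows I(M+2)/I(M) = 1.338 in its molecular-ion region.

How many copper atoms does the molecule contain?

3

The M+2/M ratio from n Cu atoms is n · q/p = n · 0.30850/0.69150.
n = 1.338 × 0.69150/0.30850 = 3.00 ≈ 3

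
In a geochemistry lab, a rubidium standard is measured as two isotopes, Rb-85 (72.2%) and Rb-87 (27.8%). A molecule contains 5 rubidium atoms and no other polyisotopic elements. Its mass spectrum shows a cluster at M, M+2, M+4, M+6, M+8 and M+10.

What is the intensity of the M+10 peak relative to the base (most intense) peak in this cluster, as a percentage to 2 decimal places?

0.44%

Term probabilities: M 0.1962, M+2 0.3777, M+4 0.2909, M+6 0.1120, M+8 0.0216, M+10 0.0017. Base peak = M+2.
P(M+2) = C(5,1) × 0.722^4 × 0.278^1 = 5 × 0.27173701 × 0.2780 = 0.377714 (base)
P(M+10) = C(5,5) × 0.722^0 × 0.278^5 = 1 × 1.0000 × 0.00166044 = 0.001660
Relative intensity = 0.001660 / 0.377714 × 100 = 0.44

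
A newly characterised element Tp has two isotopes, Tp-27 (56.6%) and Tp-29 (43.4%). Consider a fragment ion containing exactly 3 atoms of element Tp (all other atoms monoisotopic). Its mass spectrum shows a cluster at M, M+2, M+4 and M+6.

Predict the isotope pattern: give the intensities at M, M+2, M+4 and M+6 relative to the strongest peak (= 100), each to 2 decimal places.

Each Tp atom is independently Tp-27 (p = 0.566) or Tp-29 (q = 0.434); the cluster is the binomial expansion (p + q)^3.
P(M) = 0.566^3 = 0.181321
P(M+2) = 3 × 0.566^2 × 0.434^1 = 0.417104
P(M+4) = 3 × 0.566^1 × 0.434^2 = 0.319828
P(M+6) = 0.434^3 = 0.081747
The M+2 peak is largest (0.417104); scaling to 100 gives 43.47 : 100.00 : 76.68 : 19.60.

43.47 : 100.00 : 76.68 : 19.60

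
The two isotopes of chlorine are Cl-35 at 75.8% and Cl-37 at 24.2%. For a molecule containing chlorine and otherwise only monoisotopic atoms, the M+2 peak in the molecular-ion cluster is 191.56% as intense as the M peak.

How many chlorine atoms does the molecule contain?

The M+2/M ratio from n Cl atoms is n · q/p = n · 0.242/0.758.
n = 1.9156 × 0.758/0.242 = 6.00 ≈ 6

6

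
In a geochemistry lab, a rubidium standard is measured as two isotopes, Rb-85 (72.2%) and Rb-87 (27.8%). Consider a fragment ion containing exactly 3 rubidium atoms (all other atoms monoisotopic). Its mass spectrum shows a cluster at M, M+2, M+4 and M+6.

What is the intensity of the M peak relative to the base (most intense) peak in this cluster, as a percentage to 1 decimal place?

86.6%

(0.722 + 0.278)^3 gives M 0.3764, M+2 0.4348, M+4 0.1674, M+6 0.0215; the largest is M+2.
P(M+2) = C(3,1) × 0.722^2 × 0.278^1 = 3 × 0.521284 × 0.2780 = 0.434751 (base)
P(M) = C(3,0) × 0.722^3 × 0.278^0 = 1 × 0.37636705 × 1.0000 = 0.376367
Relative intensity = 0.376367 / 0.434751 × 100 = 86.6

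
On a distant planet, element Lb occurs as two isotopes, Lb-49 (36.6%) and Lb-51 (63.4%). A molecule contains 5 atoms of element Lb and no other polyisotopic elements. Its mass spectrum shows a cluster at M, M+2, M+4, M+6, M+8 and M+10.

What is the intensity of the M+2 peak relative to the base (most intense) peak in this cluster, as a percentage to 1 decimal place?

(0.366 + 0.634)^5 gives M 0.0066, M+2 0.0569, M+4 0.1971, M+6 0.3414, M+8 0.2957, M+10 0.1024; the largest is M+6.
P(M+6) = C(5,3) × 0.366^2 × 0.634^3 = 10 × 0.133956 × 0.2548401 = 0.341374 (base)
P(M+2) = C(5,1) × 0.366^4 × 0.634^1 = 5 × 0.01794421 × 0.6340 = 0.056883
Relative intensity = 0.056883 / 0.341374 × 100 = 16.7

16.7%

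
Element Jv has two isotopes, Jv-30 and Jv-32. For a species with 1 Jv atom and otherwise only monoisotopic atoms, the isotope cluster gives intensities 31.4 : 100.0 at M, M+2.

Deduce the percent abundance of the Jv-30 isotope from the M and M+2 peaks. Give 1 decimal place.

Let p = fractional abundance of Jv-30. I(M+2)/I(M) = [C(1,1)·p^0·(1−p)] / p^1 = 1·(1−p)/p = 100.0/31.4 = 3.1847
(1−p)/p = 3.1847/1 = 3.1847  ⇒  p = 1/(1 + 3.1847) = 0.2390
Jv-30: 23.9%, Jv-32: 76.1%.

23.9%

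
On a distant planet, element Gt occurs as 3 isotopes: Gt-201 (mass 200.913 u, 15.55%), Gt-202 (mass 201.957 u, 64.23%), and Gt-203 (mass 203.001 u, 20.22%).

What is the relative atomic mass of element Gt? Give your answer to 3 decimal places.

202.006 u

The abundance-weighted mean is 0.1555 × 200.913 + 0.6423 × 201.957 + 0.2022 × 203.001
= 31.2420 + 129.7170 + 41.0468 = 202.0058 u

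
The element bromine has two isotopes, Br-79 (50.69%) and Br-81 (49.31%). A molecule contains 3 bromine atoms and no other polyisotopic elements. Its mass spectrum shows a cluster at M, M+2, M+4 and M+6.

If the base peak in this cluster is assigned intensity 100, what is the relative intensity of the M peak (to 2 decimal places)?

(0.5069 + 0.4931)^3 gives M 0.1302, M+2 0.3801, M+4 0.3698, M+6 0.1199; the largest is M+2.
P(M+2) = C(3,1) × 0.5069^2 × 0.4931^1 = 3 × 0.25694761 × 0.4931 = 0.380103 (base)
P(M) = C(3,0) × 0.5069^3 × 0.4931^0 = 1 × 0.13024674 × 1.0000 = 0.130247
Relative intensity = 0.130247 / 0.380103 × 100 = 34.27

34.27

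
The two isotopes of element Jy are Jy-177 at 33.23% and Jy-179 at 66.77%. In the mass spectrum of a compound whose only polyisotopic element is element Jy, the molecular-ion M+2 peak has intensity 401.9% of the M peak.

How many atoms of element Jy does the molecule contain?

2

The M+2/M ratio from n Jy atoms is n · q/p = n · 0.6677/0.3323.
n = 4.019 × 0.3323/0.6677 = 2.00 ≈ 2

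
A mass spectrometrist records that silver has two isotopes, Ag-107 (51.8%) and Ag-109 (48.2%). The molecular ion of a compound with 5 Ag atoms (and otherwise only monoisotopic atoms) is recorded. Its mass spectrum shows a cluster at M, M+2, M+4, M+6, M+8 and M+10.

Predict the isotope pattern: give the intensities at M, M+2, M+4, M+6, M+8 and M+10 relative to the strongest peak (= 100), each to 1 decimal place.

11.5 : 53.7 : 100.0 : 93.1 : 43.3 : 8.1

Each Ag atom is independently Ag-107 (p = 0.518) or Ag-109 (q = 0.482); the cluster is the binomial expansion (p + q)^5.
P(M) = 0.518^5 = 0.037295
P(M+2) = 5 × 0.518^4 × 0.482^1 = 0.173515
P(M+4) = 10 × 0.518^3 × 0.482^2 = 0.322911
P(M+6) = 10 × 0.518^2 × 0.482^3 = 0.300470
P(M+8) = 5 × 0.518^1 × 0.482^4 = 0.139794
P(M+10) = 0.482^5 = 0.026016
The M+4 peak is largest (0.322911); scaling to 100 gives 11.5 : 53.7 : 100.0 : 93.1 : 43.3 : 8.1.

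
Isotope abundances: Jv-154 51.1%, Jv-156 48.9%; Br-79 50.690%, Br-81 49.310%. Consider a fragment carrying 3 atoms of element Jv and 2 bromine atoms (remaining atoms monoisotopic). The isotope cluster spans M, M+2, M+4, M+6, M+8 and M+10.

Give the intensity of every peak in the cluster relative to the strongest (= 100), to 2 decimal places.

10.78 : 51.91 : 100.00 : 96.32 : 46.39 : 8.94

Element Jv pattern (n=3): 0.13343283 : 0.38306451 : 0.36657249 : 0.11693017
Bromine pattern (n=2): 0.25694761 : 0.49990478 : 0.24314761
Convolve the two distributions (both contribute in 2-u steps):
  M: 0.13343283×0.25694761 = 0.034285
  M+2: 0.13343283×0.49990478 + 0.38306451×0.25694761 = 0.165131
  M+4: 0.13343283×0.24314761 + 0.38306451×0.49990478 + 0.36657249×0.25694761 = 0.318130
  M+6: 0.38306451×0.24314761 + 0.36657249×0.49990478 + 0.11693017×0.25694761 = 0.306437
  M+8: 0.36657249×0.24314761 + 0.11693017×0.49990478 = 0.147585
  M+10: 0.11693017×0.24314761 = 0.028431
Scale to base peak (0.318130) = 100: 10.78 : 51.91 : 100.00 : 96.32 : 46.39 : 8.94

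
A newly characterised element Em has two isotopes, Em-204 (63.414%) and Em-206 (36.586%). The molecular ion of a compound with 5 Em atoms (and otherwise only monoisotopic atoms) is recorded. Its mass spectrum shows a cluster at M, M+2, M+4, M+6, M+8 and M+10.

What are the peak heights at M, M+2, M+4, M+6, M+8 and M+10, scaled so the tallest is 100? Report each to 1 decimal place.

30.0 : 86.7 : 100.0 : 57.7 : 16.6 : 1.9

The 5 Em atoms are independent, so intensities follow the terms of (0.63414 + 0.36586)^5.
P(M) = 0.63414^5 = 0.102548
P(M+2) = 5 × 0.63414^4 × 0.36586^1 = 0.295819
P(M+4) = 10 × 0.63414^3 × 0.36586^2 = 0.341339
P(M+6) = 10 × 0.63414^2 × 0.36586^3 = 0.196931
P(M+8) = 5 × 0.63414^1 × 0.36586^4 = 0.056809
P(M+10) = 0.36586^5 = 0.006555
The M+4 peak is largest (0.341339); scaling to 100 gives 30.0 : 86.7 : 100.0 : 57.7 : 16.6 : 1.9.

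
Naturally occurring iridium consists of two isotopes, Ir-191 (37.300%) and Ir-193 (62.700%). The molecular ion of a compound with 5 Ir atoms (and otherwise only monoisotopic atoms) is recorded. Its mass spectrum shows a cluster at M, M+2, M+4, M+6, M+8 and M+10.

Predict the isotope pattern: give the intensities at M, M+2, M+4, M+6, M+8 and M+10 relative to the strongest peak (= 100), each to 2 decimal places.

Expanding (0.37300 + 0.62700)^5:
P(M) = 0.37300^5 = 0.007220
P(M+2) = 5 × 0.37300^4 × 0.62700^1 = 0.060684
P(M+4) = 10 × 0.37300^3 × 0.62700^2 = 0.204015
P(M+6) = 10 × 0.37300^2 × 0.62700^3 = 0.342942
P(M+8) = 5 × 0.37300^1 × 0.62700^4 = 0.288237
P(M+10) = 0.62700^5 = 0.096903
The M+6 peak is largest (0.342942); scaling to 100 gives 2.11 : 17.70 : 59.49 : 100.00 : 84.05 : 28.26.

2.11 : 17.70 : 59.49 : 100.00 : 84.05 : 28.26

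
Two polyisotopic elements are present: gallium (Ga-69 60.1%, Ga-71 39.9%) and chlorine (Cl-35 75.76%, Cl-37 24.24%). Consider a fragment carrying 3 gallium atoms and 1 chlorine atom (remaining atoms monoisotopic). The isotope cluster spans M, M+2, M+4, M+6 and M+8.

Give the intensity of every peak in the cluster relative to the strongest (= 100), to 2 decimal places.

Gallium pattern (n=3): 0.2170818 : 0.4323576 : 0.2870394 : 0.0635212
Chlorine pattern (n=1): 0.7576 : 0.2424
Convolve the two distributions (both contribute in 2-u steps):
  M: 0.2170818×0.7576 = 0.164461
  M+2: 0.2170818×0.2424 + 0.4323576×0.7576 = 0.380175
  M+4: 0.4323576×0.2424 + 0.2870394×0.7576 = 0.322265
  M+6: 0.2870394×0.2424 + 0.0635212×0.7576 = 0.117702
  M+8: 0.0635212×0.2424 = 0.015398
Scale to base peak (0.380175) = 100: 43.26 : 100.00 : 84.77 : 30.96 : 4.05

43.26 : 100.00 : 84.77 : 30.96 : 4.05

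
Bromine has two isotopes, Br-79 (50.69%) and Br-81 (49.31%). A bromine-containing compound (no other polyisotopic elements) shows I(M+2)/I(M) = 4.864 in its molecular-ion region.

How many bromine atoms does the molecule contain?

For n independent Br atoms, I(M+2)/I(M) = n · (abundance Br-81) / (abundance Br-79) = n · 0.4931/0.5069.
n = 4.864 × 0.5069/0.4931 = 5.00 ≈ 5

5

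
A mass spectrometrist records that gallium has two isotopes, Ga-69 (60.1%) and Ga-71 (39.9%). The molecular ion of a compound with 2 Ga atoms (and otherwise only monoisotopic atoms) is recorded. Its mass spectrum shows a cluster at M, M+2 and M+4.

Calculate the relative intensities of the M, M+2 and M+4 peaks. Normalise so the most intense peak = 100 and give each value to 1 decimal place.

75.3 : 100.0 : 33.2

Each Ga atom is independently Ga-69 (p = 0.601) or Ga-71 (q = 0.399); the cluster is the binomial expansion (p + q)^2.
P(M) = 0.601^2 = 0.361201
P(M+2) = 2 × 0.601^1 × 0.399^1 = 0.479598
P(M+4) = 0.399^2 = 0.159201
The M+2 peak is largest (0.479598); scaling to 100 gives 75.3 : 100.0 : 33.2.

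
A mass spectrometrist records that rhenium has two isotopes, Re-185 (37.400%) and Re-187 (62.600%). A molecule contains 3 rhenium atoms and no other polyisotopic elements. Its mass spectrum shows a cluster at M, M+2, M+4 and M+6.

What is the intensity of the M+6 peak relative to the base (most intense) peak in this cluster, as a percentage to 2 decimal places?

55.79%

(0.37400 + 0.62600)^3 gives M 0.0523, M+2 0.2627, M+4 0.4397, M+6 0.2453; the largest is M+4.
P(M+4) = C(3,2) × 0.37400^1 × 0.62600^2 = 3 × 0.3740 × 0.391876 = 0.439685 (base)
P(M+6) = C(3,3) × 0.37400^0 × 0.62600^3 = 1 × 1.0000 × 0.24531438 = 0.245314
Relative intensity = 0.245314 / 0.439685 × 100 = 55.79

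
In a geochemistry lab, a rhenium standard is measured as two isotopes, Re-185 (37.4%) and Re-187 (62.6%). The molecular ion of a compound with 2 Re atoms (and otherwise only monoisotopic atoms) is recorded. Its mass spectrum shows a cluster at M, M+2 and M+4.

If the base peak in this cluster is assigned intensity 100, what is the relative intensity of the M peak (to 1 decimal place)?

29.9

(0.374 + 0.626)^2 gives M 0.1399, M+2 0.4682, M+4 0.3919; the largest is M+2.
P(M+2) = C(2,1) × 0.374^1 × 0.626^1 = 2 × 0.3740 × 0.6260 = 0.468248 (base)
P(M) = C(2,0) × 0.374^2 × 0.626^0 = 1 × 0.139876 × 1.0000 = 0.139876
Relative intensity = 0.139876 / 0.468248 × 100 = 29.9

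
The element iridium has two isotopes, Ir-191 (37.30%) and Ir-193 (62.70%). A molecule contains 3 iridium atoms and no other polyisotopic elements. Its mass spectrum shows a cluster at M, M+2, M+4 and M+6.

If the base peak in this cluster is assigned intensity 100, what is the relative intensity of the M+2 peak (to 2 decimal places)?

(0.3730 + 0.6270)^3 gives M 0.0519, M+2 0.2617, M+4 0.4399, M+6 0.2465; the largest is M+4.
P(M+4) = C(3,2) × 0.3730^1 × 0.6270^2 = 3 × 0.3730 × 0.393129 = 0.439911 (base)
P(M+2) = C(3,1) × 0.3730^2 × 0.6270^1 = 3 × 0.139129 × 0.6270 = 0.261702
Relative intensity = 0.261702 / 0.439911 × 100 = 59.49

59.49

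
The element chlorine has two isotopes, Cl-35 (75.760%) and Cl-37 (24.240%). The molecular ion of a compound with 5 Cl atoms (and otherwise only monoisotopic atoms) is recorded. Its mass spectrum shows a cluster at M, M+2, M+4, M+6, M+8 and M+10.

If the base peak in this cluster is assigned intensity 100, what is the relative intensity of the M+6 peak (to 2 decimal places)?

Term probabilities: M 0.2496, M+2 0.3993, M+4 0.2555, M+6 0.0817, M+8 0.0131, M+10 0.0008. Base peak = M+2.
P(M+2) = C(5,1) × 0.75760^4 × 0.24240^1 = 5 × 0.32942751 × 0.2424 = 0.399266 (base)
P(M+6) = C(5,3) × 0.75760^2 × 0.24240^3 = 10 × 0.57395776 × 0.01424288 = 0.081748
Relative intensity = 0.081748 / 0.399266 × 100 = 20.47

20.47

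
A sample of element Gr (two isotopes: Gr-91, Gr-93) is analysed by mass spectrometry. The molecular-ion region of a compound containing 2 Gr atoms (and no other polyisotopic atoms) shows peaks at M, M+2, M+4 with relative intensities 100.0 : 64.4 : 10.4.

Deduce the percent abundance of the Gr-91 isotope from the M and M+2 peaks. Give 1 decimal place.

If p is the fraction of Gr that is Gr-91, then I(M+2)/I(M) = [C(2,1)·p^1·(1−p)] / p^2 = 2·(1−p)/p = 64.4/100.0 = 0.6440
(1−p)/p = 0.6440/2 = 0.3220  ⇒  p = 1/(1 + 0.3220) = 0.7564
Gr-91: 75.6%, Gr-93: 24.4%.

75.6%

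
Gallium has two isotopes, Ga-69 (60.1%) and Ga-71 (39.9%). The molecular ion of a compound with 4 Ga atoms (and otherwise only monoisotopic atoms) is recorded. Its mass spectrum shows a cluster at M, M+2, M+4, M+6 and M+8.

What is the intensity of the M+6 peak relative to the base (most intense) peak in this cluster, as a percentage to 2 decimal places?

Binomial terms of (0.601 + 0.399)^4: M 0.1305, M+2 0.3465, M+4 0.3450, M+6 0.1527, M+8 0.0253 → M+2 is the base peak.
P(M+2) = C(4,1) × 0.601^3 × 0.399^1 = 4 × 0.2170818 × 0.3990 = 0.346463 (base)
P(M+6) = C(4,3) × 0.601^1 × 0.399^3 = 4 × 0.6010 × 0.0635212 = 0.152705
Relative intensity = 0.152705 / 0.346463 × 100 = 44.08

44.08%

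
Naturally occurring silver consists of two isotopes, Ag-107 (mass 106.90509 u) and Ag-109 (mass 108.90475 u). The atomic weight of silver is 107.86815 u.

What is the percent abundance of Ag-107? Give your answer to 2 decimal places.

51.84%

Let x be the fractional abundance of Ag-107; then Ag-109 has abundance 1 − x.
106.90509·x + 108.90475·(1 − x) = 107.86815
(106.90509 − 108.90475)·x = 107.86815 − 108.90475
x = -1.03660 / -1.99966 = 0.51839 → 51.84% Ag-107, 48.16% Ag-109.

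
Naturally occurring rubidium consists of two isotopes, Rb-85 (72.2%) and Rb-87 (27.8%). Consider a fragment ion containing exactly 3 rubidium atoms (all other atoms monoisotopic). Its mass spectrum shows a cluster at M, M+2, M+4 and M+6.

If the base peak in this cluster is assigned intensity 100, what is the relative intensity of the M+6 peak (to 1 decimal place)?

(0.722 + 0.278)^3 gives M 0.3764, M+2 0.4348, M+4 0.1674, M+6 0.0215; the largest is M+2.
P(M+2) = C(3,1) × 0.722^2 × 0.278^1 = 3 × 0.521284 × 0.2780 = 0.434751 (base)
P(M+6) = C(3,3) × 0.722^0 × 0.278^3 = 1 × 1.0000 × 0.02148495 = 0.021485
Relative intensity = 0.021485 / 0.434751 × 100 = 4.9

4.9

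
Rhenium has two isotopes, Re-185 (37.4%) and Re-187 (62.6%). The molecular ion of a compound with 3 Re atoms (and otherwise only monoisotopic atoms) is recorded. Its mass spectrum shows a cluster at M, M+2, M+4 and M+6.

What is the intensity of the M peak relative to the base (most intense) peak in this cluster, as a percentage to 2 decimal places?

11.90%

(0.374 + 0.626)^3 gives M 0.0523, M+2 0.2627, M+4 0.4397, M+6 0.2453; the largest is M+4.
P(M+4) = C(3,2) × 0.374^1 × 0.626^2 = 3 × 0.3740 × 0.391876 = 0.439685 (base)
P(M) = C(3,0) × 0.374^3 × 0.626^0 = 1 × 0.05231362 × 1.0000 = 0.052314
Relative intensity = 0.052314 / 0.439685 × 100 = 11.90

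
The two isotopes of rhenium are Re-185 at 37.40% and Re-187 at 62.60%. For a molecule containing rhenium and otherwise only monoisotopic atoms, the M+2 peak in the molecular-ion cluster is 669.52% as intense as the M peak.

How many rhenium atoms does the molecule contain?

For n independent Re atoms, I(M+2)/I(M) = n · (abundance Re-187) / (abundance Re-185) = n · 0.6260/0.3740.
n = 6.6952 × 0.3740/0.6260 = 4.00 ≈ 4

4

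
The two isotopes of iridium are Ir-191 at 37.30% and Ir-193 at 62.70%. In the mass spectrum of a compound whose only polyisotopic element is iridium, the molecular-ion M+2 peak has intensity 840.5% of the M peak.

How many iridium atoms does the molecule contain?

With n Ir atoms, P(M+2)/P(M) = C(n,1)·p^(n−1)q / p^n = n·q/p = n · 0.6270/0.3730.
n = 8.405 × 0.3730/0.6270 = 5.00 ≈ 5

5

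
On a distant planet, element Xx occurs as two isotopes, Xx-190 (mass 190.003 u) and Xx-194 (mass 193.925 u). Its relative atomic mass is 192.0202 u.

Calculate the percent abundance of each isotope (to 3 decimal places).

Writing the weighted mean with unknown fraction x of Xx-190:
190.003·x + 193.925·(1 − x) = 192.0202
(190.003 − 193.925)·x = 192.0202 − 193.925
x = -1.9048 / -3.922 = 0.48567 → 48.567% Xx-190, 51.433% Xx-194.

Xx-190: 48.567%, Xx-194: 51.433%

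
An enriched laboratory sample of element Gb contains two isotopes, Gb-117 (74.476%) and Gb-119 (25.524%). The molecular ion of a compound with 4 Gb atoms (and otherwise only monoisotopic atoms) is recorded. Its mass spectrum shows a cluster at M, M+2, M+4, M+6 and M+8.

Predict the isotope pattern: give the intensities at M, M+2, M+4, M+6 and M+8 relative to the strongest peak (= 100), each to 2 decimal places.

72.95 : 100.00 : 51.41 : 11.75 : 1.01

The 4 Gb atoms are independent, so intensities follow the terms of (0.74476 + 0.25524)^4.
P(M) = 0.74476^4 = 0.307656
P(M+2) = 4 × 0.74476^3 × 0.25524^1 = 0.421753
P(M+4) = 6 × 0.74476^2 × 0.25524^2 = 0.216811
P(M+6) = 4 × 0.74476^1 × 0.25524^3 = 0.049536
P(M+8) = 0.25524^4 = 0.004244
The M+2 peak is largest (0.421753); scaling to 100 gives 72.95 : 100.00 : 51.41 : 11.75 : 1.01.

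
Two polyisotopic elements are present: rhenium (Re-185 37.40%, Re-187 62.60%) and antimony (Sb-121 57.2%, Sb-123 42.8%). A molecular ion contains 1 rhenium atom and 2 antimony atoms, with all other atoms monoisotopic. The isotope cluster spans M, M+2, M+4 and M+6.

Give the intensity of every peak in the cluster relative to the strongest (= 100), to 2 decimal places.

31.54 : 100.00 : 96.67 : 29.56

Rhenium pattern (n=1): 0.3740 : 0.6260
Antimony pattern (n=2): 0.327184 : 0.489632 : 0.183184
Convolve the two distributions (both contribute in 2-u steps):
  M: 0.3740×0.327184 = 0.122367
  M+2: 0.3740×0.489632 + 0.6260×0.327184 = 0.387940
  M+4: 0.3740×0.183184 + 0.6260×0.489632 = 0.375020
  M+6: 0.6260×0.183184 = 0.114673
Scale to base peak (0.387940) = 100: 31.54 : 100.00 : 96.67 : 29.56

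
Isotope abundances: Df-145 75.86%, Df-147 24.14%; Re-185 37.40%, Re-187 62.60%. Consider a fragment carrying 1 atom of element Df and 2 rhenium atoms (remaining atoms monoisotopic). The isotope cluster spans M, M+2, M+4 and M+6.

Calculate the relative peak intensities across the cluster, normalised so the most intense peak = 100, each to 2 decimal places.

25.86 : 94.80 : 100.00 : 23.06

Element Df pattern (n=1): 0.7586 : 0.2414
Rhenium pattern (n=2): 0.139876 : 0.468248 : 0.391876
Convolve the two distributions (both contribute in 2-u steps):
  M: 0.7586×0.139876 = 0.106110
  M+2: 0.7586×0.468248 + 0.2414×0.139876 = 0.388979
  M+4: 0.7586×0.391876 + 0.2414×0.468248 = 0.410312
  M+6: 0.2414×0.391876 = 0.094599
Scale to base peak (0.410312) = 100: 25.86 : 94.80 : 100.00 : 23.06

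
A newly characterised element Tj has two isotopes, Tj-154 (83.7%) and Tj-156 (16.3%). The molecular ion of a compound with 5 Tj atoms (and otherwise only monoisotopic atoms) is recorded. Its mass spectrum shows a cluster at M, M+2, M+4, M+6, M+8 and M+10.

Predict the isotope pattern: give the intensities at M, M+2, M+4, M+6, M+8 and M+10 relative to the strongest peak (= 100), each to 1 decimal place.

Expanding (0.837 + 0.163)^5:
P(M) = 0.837^5 = 0.410797
P(M+2) = 5 × 0.837^4 × 0.163^1 = 0.399999
P(M+4) = 10 × 0.837^3 × 0.163^2 = 0.155794
P(M+6) = 10 × 0.837^2 × 0.163^3 = 0.030340
P(M+8) = 5 × 0.837^1 × 0.163^4 = 0.002954
P(M+10) = 0.163^5 = 0.000115
The M peak is largest (0.410797); scaling to 100 gives 100.0 : 97.4 : 37.9 : 7.4 : 0.7 : 0.0.

100.0 : 97.4 : 37.9 : 7.4 : 0.7 : 0.0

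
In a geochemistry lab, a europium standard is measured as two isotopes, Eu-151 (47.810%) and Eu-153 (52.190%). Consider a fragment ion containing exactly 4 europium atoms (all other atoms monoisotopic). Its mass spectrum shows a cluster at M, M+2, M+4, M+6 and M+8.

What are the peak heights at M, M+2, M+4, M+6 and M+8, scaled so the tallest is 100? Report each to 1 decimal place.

Each Eu atom is independently Eu-151 (p = 0.47810) or Eu-153 (q = 0.52190); the cluster is the binomial expansion (p + q)^4.
P(M) = 0.47810^4 = 0.052249
P(M+2) = 4 × 0.47810^3 × 0.52190^1 = 0.228141
P(M+4) = 6 × 0.47810^2 × 0.52190^2 = 0.373563
P(M+6) = 4 × 0.47810^1 × 0.52190^3 = 0.271857
P(M+8) = 0.52190^4 = 0.074191
The M+4 peak is largest (0.373563); scaling to 100 gives 14.0 : 61.1 : 100.0 : 72.8 : 19.9.

14.0 : 61.1 : 100.0 : 72.8 : 19.9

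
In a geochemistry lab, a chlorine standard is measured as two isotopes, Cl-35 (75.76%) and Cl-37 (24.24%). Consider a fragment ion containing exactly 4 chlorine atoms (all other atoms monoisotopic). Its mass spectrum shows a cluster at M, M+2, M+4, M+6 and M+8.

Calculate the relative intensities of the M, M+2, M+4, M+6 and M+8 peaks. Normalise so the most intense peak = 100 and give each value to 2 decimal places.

78.14 : 100.00 : 47.99 : 10.24 : 0.82

Each Cl atom is independently Cl-35 (p = 0.7576) or Cl-37 (q = 0.2424); the cluster is the binomial expansion (p + q)^4.
P(M) = 0.7576^4 = 0.329428
P(M+2) = 4 × 0.7576^3 × 0.2424^1 = 0.421612
P(M+4) = 6 × 0.7576^2 × 0.2424^2 = 0.202347
P(M+6) = 4 × 0.7576^1 × 0.2424^3 = 0.043162
P(M+8) = 0.2424^4 = 0.003452
The M+2 peak is largest (0.421612); scaling to 100 gives 78.14 : 100.00 : 47.99 : 10.24 : 0.82.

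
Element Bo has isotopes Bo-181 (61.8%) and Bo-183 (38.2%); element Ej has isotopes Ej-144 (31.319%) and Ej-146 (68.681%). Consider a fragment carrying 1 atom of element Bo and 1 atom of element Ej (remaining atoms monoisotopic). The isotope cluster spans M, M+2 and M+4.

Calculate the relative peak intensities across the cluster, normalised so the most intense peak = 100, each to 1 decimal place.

Element Bo pattern (n=1): 0.6180 : 0.3820
Element Ej pattern (n=1): 0.31319 : 0.68681
Convolve the two distributions (both contribute in 2-u steps):
  M: 0.6180×0.31319 = 0.193551
  M+2: 0.6180×0.68681 + 0.3820×0.31319 = 0.544087
  M+4: 0.3820×0.68681 = 0.262361
Scale to base peak (0.544087) = 100: 35.6 : 100.0 : 48.2

35.6 : 100.0 : 48.2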